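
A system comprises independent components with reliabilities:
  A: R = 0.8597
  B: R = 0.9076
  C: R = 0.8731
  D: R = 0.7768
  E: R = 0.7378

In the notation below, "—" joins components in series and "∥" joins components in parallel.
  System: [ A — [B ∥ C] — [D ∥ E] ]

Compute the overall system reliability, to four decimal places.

0.7999

Parallel (B and C): 1 − (1 − 0.907600)(1 − 0.873100) = 0.988274
Parallel (D and E): 1 − (1 − 0.776800)(1 − 0.737800) = 0.941477
Series (A, [0.988274], and [0.941477]): 0.859700 × 0.988274 × 0.941477 = 0.7999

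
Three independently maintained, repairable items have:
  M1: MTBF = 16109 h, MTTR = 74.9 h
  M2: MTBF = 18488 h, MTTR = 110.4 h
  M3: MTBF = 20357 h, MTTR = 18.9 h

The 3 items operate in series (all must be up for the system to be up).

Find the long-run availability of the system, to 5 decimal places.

A(M1) = MTBF/(MTBF+MTTR) = 16109/(16109+74.9) = 0.995372
A(M2) = MTBF/(MTBF+MTTR) = 18488/(18488+110.4) = 0.994064
A(M3) = MTBF/(MTBF+MTTR) = 20357/(20357+18.9) = 0.999072
Series availability: 0.995372 × 0.994064 × 0.999072 = 0.98855

0.98855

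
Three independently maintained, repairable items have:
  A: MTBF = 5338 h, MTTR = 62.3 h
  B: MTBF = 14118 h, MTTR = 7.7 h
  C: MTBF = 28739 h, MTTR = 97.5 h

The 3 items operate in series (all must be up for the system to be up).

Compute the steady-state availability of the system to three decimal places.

0.985

A(A) = MTBF/(MTBF+MTTR) = 5338/(5338+62.3) = 0.988464
A(B) = MTBF/(MTBF+MTTR) = 14118/(14118+7.7) = 0.999455
A(C) = MTBF/(MTBF+MTTR) = 28739/(28739+97.5) = 0.996619
Series availability: 0.988464 × 0.999455 × 0.996619 = 0.985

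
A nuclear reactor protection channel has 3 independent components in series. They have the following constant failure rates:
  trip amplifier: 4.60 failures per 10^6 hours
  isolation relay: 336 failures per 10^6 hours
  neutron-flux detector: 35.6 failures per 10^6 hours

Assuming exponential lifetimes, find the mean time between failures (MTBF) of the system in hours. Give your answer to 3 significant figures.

Series of exponential components: λ_sys = Σ λ_i
λ_sys = 0.00000460 + 0.000336 + 0.0000356 = 3.7620e-04 /h
MTBF = 1 / λ_sys = 2660 h

2660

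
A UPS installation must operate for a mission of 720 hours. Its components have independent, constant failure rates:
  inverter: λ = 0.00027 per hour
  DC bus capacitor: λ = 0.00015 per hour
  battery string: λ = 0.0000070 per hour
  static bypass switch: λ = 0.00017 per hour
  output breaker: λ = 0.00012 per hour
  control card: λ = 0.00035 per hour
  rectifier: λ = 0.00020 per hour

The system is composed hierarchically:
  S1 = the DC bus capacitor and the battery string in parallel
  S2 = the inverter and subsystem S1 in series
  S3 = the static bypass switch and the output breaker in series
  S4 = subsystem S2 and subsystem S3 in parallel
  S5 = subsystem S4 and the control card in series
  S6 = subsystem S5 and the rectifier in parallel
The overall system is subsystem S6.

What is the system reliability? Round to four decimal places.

0.9666

R(inverter) = exp(−0.00027 × 720) = 0.823329
R(DC bus capacitor) = exp(−0.00015 × 720) = 0.897628
R(battery string) = exp(−0.0000070 × 720) = 0.994973
R(static bypass switch) = exp(−0.00017 × 720) = 0.884794
R(output breaker) = exp(−0.00012 × 720) = 0.917227
R(control card) = exp(−0.00035 × 720) = 0.777245
R(rectifier) = exp(−0.00020 × 720) = 0.865888
Parallel (DC bus capacitor and battery string): 1 − (1 − 0.897628)(1 − 0.994973) = 0.999485
Series (inverter and [0.999485]): 0.823329 × 0.999485 = 0.822905
Series (static bypass switch and output breaker): 0.884794 × 0.917227 = 0.811557
Parallel ([0.822905] and [0.811557]): 1 − (1 − 0.822905)(1 − 0.811557) = 0.966628
Series ([0.966628] and control card): 0.966628 × 0.777245 = 0.751307
Parallel ([0.751307] and rectifier): 1 − (1 − 0.751307)(1 − 0.865888) = 0.9666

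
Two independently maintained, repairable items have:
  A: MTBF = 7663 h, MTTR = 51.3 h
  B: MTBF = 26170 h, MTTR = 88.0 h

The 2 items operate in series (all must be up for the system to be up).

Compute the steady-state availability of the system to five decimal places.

A(A) = MTBF/(MTBF+MTTR) = 7663/(7663+51.3) = 0.993350
A(B) = MTBF/(MTBF+MTTR) = 26170/(26170+88.0) = 0.996649
Series availability: 0.993350 × 0.996649 = 0.99002

0.99002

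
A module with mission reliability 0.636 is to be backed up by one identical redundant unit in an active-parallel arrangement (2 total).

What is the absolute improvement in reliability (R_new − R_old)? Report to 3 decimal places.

0.232

R_before = 0.636
R_after = 1 − (1 − 0.636)^2 = 0.868
ΔR = 0.868 − 0.636 = 0.232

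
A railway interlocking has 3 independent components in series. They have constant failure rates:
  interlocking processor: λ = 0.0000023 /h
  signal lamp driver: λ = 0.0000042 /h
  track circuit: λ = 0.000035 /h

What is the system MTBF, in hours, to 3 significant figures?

24100

Series of exponential components: λ_sys = Σ λ_i
λ_sys = 0.0000023 + 0.0000042 + 0.000035 = 4.1500e-05 /h
MTBF = 1 / λ_sys = 24100 h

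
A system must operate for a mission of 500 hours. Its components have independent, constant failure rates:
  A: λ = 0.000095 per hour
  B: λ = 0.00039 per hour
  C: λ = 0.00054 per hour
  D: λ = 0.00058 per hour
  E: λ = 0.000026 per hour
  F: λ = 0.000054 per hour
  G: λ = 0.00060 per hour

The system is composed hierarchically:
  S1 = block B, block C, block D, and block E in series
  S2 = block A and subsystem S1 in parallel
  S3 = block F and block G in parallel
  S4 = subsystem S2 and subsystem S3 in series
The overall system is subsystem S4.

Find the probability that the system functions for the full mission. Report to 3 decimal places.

0.968

R(A) = exp(−0.000095 × 500) = 0.95361
R(B) = exp(−0.00039 × 500) = 0.82283
R(C) = exp(−0.00054 × 500) = 0.76338
R(D) = exp(−0.00058 × 500) = 0.74826
R(E) = exp(−0.000026 × 500) = 0.98708
R(F) = exp(−0.000054 × 500) = 0.97336
R(G) = exp(−0.00060 × 500) = 0.74082
Series (B, C, D, and E): 0.82283 × 0.76338 × 0.74826 × 0.98708 = 0.46393
Parallel (A and [0.46393]): 1 − (1 − 0.95361)(1 − 0.46393) = 0.97513
Parallel (F and G): 1 − (1 − 0.97336)(1 − 0.74082) = 0.99310
Series ([0.97513] and [0.99310]): 0.97513 × 0.99310 = 0.968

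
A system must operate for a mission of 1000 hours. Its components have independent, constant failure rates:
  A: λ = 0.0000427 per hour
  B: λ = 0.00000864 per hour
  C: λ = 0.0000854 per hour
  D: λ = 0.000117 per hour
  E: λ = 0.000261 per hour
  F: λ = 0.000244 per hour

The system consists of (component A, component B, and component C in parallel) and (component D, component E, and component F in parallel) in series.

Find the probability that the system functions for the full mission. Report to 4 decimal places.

R(A) = exp(−0.0000427 × 1000) = 0.958199
R(B) = exp(−0.00000864 × 1000) = 0.991397
R(C) = exp(−0.0000854 × 1000) = 0.918145
R(D) = exp(−0.000117 × 1000) = 0.889585
R(E) = exp(−0.000261 × 1000) = 0.770281
R(F) = exp(−0.000244 × 1000) = 0.783488
Parallel (A, B, and C): 1 − (1 − 0.958199)(1 − 0.991397)(1 − 0.918145) = 0.999971
Parallel (D, E, and F): 1 − (1 − 0.889585)(1 − 0.770281)(1 − 0.783488) = 0.994508
Series ([0.999971] and [0.994508]): 0.999971 × 0.994508 = 0.9945

0.9945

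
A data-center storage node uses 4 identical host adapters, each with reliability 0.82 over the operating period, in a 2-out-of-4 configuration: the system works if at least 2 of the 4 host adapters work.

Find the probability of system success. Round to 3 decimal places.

R = Σ_{i=2}^{4} C(4,i) p^i (1−p)^{4−i} with p = 0.82
C(4,2)·0.82^2·0.18^2 = 0.13071
C(4,3)·0.82^3·0.18^1 = 0.39698
C(4,4)·0.82^4·0.18^0 = 0.45212
Sum = 0.980

0.980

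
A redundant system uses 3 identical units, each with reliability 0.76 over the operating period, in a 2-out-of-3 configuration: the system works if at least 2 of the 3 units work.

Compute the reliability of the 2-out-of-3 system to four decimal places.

R = Σ_{i=2}^{3} C(3,i) p^i (1−p)^{3−i} with p = 0.76
C(3,2)·0.76^2·0.24^1 = 0.415872
C(3,3)·0.76^3·0.24^0 = 0.438976
Sum = 0.8548

0.8548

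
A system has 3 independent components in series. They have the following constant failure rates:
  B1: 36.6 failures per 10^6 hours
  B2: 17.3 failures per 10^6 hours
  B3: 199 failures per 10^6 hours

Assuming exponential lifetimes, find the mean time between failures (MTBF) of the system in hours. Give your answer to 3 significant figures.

Series of exponential components: λ_sys = Σ λ_i
λ_sys = 0.0000366 + 0.0000173 + 0.000199 = 2.5290e-04 /h
MTBF = 1 / λ_sys = 3950 h

3950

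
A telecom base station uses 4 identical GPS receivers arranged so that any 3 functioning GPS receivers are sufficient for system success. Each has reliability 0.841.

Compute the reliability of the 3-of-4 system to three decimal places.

0.879

R = Σ_{i=3}^{4} C(4,i) p^i (1−p)^{4−i} with p = 0.841
C(4,3)·0.841^3·0.159^1 = 0.37831
C(4,4)·0.841^4·0.159^0 = 0.50025
Sum = 0.879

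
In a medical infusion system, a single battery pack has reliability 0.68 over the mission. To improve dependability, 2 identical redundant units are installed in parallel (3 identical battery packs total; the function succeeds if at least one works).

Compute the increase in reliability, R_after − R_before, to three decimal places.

R_before = 0.68
R_after = 1 − (1 − 0.68)^3 = 0.967
ΔR = 0.967 − 0.68 = 0.287

0.287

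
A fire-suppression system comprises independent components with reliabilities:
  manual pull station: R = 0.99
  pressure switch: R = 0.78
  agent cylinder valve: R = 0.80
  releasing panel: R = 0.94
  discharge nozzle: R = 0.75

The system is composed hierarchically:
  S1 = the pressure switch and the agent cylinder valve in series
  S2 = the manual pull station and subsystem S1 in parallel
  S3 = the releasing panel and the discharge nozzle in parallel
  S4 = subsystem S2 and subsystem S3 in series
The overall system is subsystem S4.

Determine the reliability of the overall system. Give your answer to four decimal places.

Series (pressure switch and agent cylinder valve): 0.780000 × 0.800000 = 0.624000
Parallel (manual pull station and [0.624000]): 1 − (1 − 0.990000)(1 − 0.624000) = 0.996240
Parallel (releasing panel and discharge nozzle): 1 − (1 − 0.940000)(1 − 0.750000) = 0.985000
Series ([0.996240] and [0.985000]): 0.996240 × 0.985000 = 0.9813

0.9813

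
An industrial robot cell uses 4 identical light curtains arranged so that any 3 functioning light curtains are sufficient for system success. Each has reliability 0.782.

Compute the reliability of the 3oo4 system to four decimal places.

R = Σ_{i=3}^{4} C(4,i) p^i (1−p)^{4−i} with p = 0.782
C(4,3)·0.782^3·0.218^1 = 0.417001
C(4,4)·0.782^4·0.218^0 = 0.373962
Sum = 0.7910

0.7910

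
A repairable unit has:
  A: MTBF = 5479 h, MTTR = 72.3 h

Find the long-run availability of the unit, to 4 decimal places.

0.9870

A(A) = MTBF/(MTBF+MTTR) = 5479/(5479+72.3) = 0.9870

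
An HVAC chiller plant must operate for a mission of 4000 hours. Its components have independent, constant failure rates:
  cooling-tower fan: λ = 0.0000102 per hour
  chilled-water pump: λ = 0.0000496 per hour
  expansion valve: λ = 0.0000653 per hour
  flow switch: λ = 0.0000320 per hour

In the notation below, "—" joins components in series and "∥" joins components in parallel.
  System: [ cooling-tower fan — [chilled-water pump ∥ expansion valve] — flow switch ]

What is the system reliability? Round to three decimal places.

0.810

R(cooling-tower fan) = exp(−0.0000102 × 4000) = 0.96002
R(chilled-water pump) = exp(−0.0000496 × 4000) = 0.82004
R(expansion valve) = exp(−0.0000653 × 4000) = 0.77013
R(flow switch) = exp(−0.0000320 × 4000) = 0.87985
Parallel (chilled-water pump and expansion valve): 1 − (1 − 0.82004)(1 − 0.77013) = 0.95863
Series (cooling-tower fan, [0.95863], and flow switch): 0.96002 × 0.95863 × 0.87985 = 0.810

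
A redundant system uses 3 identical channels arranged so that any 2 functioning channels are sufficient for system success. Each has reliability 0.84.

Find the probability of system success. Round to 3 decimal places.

R = Σ_{i=2}^{3} C(3,i) p^i (1−p)^{3−i} with p = 0.84
C(3,2)·0.84^2·0.16^1 = 0.33869
C(3,3)·0.84^3·0.16^0 = 0.59270
Sum = 0.931

0.931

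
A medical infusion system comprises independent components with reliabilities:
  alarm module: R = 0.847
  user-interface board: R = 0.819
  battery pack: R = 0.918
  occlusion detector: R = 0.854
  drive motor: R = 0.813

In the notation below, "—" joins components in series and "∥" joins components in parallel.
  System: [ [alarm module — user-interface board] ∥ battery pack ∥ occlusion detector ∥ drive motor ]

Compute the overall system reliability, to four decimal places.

0.9993

Series (alarm module and user-interface board): 0.847000 × 0.819000 = 0.693693
Parallel ([0.693693], battery pack, occlusion detector, and drive motor): 1 − (1 − 0.693693)(1 − 0.918000)(1 − 0.854000)(1 − 0.813000) = 0.9993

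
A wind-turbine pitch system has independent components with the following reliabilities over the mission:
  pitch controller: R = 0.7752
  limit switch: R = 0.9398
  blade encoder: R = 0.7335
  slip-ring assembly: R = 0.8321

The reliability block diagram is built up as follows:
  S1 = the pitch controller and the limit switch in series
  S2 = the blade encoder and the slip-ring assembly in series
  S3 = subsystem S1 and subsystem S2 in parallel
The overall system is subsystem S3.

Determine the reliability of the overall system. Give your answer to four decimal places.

0.8942

Series (pitch controller and limit switch): 0.775200 × 0.939800 = 0.728533
Series (blade encoder and slip-ring assembly): 0.733500 × 0.832100 = 0.610345
Parallel ([0.728533] and [0.610345]): 1 − (1 − 0.728533)(1 − 0.610345) = 0.8942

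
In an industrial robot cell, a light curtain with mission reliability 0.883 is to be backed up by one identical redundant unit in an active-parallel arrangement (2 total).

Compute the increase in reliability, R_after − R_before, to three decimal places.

0.103

R_before = 0.883
R_after = 1 − (1 − 0.883)^2 = 0.986
ΔR = 0.986 − 0.883 = 0.103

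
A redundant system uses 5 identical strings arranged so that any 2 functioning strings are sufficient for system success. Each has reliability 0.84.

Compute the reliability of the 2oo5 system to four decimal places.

R = Σ_{i=2}^{5} C(5,i) p^i (1−p)^{5−i} with p = 0.84
C(5,2)·0.84^2·0.16^3 = 0.028901
C(5,3)·0.84^3·0.16^2 = 0.151732
C(5,4)·0.84^4·0.16^1 = 0.398297
C(5,5)·0.84^5·0.16^0 = 0.418212
Sum = 0.9971

0.9971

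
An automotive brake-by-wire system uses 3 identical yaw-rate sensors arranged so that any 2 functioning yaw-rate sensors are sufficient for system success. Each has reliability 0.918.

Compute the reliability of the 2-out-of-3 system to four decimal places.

R = Σ_{i=2}^{3} C(3,i) p^i (1−p)^{3−i} with p = 0.918
C(3,2)·0.918^2·0.082^1 = 0.207310
C(3,3)·0.918^3·0.082^0 = 0.773621
Sum = 0.9809

0.9809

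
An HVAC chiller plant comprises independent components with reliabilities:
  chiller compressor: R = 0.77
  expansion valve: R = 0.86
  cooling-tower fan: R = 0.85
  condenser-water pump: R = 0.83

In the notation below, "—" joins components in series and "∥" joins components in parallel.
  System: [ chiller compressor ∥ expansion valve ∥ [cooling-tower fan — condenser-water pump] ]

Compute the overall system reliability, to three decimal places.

Series (cooling-tower fan and condenser-water pump): 0.85000 × 0.83000 = 0.70550
Parallel (chiller compressor, expansion valve, and [0.70550]): 1 − (1 − 0.77000)(1 − 0.86000)(1 − 0.70550) = 0.991

0.991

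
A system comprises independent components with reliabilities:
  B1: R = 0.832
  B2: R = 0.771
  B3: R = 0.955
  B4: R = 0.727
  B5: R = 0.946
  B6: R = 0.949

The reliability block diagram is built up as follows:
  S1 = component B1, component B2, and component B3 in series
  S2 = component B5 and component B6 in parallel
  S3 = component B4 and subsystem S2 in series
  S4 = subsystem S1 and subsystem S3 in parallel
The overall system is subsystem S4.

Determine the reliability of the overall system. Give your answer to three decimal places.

0.893

Series (B1, B2, and B3): 0.83200 × 0.77100 × 0.95500 = 0.61261
Parallel (B5 and B6): 1 − (1 − 0.94600)(1 − 0.94900) = 0.99725
Series (B4 and [0.99725]): 0.72700 × 0.99725 = 0.72500
Parallel ([0.61261] and [0.72500]): 1 − (1 − 0.61261)(1 − 0.72500) = 0.893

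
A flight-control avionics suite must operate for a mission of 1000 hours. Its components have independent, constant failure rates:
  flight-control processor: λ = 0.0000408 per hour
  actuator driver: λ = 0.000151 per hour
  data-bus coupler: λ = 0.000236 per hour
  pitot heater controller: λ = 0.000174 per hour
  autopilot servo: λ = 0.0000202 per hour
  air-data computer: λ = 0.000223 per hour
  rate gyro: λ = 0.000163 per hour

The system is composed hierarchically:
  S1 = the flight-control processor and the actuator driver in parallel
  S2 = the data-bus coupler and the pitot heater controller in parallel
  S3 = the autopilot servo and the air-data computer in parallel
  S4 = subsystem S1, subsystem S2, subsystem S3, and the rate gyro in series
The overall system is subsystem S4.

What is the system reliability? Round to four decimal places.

R(flight-control processor) = exp(−0.0000408 × 1000) = 0.960021
R(actuator driver) = exp(−0.000151 × 1000) = 0.859848
R(data-bus coupler) = exp(−0.000236 × 1000) = 0.789781
R(pitot heater controller) = exp(−0.000174 × 1000) = 0.840297
R(autopilot servo) = exp(−0.0000202 × 1000) = 0.980003
R(air-data computer) = exp(−0.000223 × 1000) = 0.800115
R(rate gyro) = exp(−0.000163 × 1000) = 0.849591
Parallel (flight-control processor and actuator driver): 1 − (1 − 0.960021)(1 − 0.859848) = 0.994397
Parallel (data-bus coupler and pitot heater controller): 1 − (1 − 0.789781)(1 − 0.840297) = 0.966427
Parallel (autopilot servo and air-data computer): 1 − (1 − 0.980003)(1 − 0.800115) = 0.996003
Series ([0.994397], [0.966427], [0.996003], and rate gyro): 0.994397 × 0.966427 × 0.996003 × 0.849591 = 0.8132

0.8132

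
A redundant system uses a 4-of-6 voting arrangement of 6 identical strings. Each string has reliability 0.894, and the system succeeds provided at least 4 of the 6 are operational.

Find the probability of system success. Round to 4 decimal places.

R = Σ_{i=4}^{6} C(6,i) p^i (1−p)^{6−i} with p = 0.894
C(6,4)·0.894^4·0.106^2 = 0.107660
C(6,5)·0.894^5·0.106^1 = 0.363199
C(6,6)·0.894^6·0.106^0 = 0.510535
Sum = 0.9814

0.9814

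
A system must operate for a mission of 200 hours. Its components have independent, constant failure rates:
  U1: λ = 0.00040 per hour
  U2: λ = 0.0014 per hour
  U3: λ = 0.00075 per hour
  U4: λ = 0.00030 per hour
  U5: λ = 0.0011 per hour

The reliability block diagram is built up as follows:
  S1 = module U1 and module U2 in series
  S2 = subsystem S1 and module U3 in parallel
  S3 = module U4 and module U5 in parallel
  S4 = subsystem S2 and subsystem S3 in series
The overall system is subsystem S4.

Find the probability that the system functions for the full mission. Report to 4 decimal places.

0.9469

R(U1) = exp(−0.00040 × 200) = 0.923116
R(U2) = exp(−0.0014 × 200) = 0.755784
R(U3) = exp(−0.00075 × 200) = 0.860708
R(U4) = exp(−0.00030 × 200) = 0.941765
R(U5) = exp(−0.0011 × 200) = 0.802519
Series (U1 and U2): 0.923116 × 0.755784 = 0.697676
Parallel ([0.697676] and U3): 1 − (1 − 0.697676)(1 − 0.860708) = 0.957889
Parallel (U4 and U5): 1 − (1 − 0.941765)(1 − 0.802519) = 0.988500
Series ([0.957889] and [0.988500]): 0.957889 × 0.988500 = 0.9469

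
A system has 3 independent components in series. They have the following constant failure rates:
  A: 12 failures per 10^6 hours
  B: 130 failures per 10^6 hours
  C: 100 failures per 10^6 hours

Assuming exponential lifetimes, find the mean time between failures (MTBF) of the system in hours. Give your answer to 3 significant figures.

4130

Series of exponential components: λ_sys = Σ λ_i
λ_sys = 0.000012 + 0.00013 + 0.00010 = 2.4200e-04 /h
MTBF = 1 / λ_sys = 4130 h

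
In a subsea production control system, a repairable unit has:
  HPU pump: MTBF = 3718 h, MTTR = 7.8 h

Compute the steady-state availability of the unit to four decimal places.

0.9979

A(HPU pump) = MTBF/(MTBF+MTTR) = 3718/(3718+7.8) = 0.9979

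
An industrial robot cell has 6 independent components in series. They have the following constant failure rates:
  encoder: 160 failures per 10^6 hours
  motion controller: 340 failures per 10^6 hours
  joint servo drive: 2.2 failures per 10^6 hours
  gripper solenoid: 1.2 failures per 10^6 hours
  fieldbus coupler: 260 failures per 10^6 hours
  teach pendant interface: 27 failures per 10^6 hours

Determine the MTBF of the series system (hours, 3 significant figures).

Series of exponential components: λ_sys = Σ λ_i
λ_sys = 0.00016 + 0.00034 + 0.0000022 + 0.0000012 + 0.00026 + 0.000027 = 7.9040e-04 /h
MTBF = 1 / λ_sys = 1270 h

1270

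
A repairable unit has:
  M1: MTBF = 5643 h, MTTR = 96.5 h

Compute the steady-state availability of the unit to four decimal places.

A(M1) = MTBF/(MTBF+MTTR) = 5643/(5643+96.5) = 0.9832

0.9832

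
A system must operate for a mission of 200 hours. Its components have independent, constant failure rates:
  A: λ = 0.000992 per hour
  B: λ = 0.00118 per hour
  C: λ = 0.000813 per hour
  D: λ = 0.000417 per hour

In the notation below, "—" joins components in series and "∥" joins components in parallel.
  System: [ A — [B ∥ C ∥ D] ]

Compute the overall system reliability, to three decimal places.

0.818

R(A) = exp(−0.000992 × 200) = 0.82004
R(B) = exp(−0.00118 × 200) = 0.78978
R(C) = exp(−0.000813 × 200) = 0.84993
R(D) = exp(−0.000417 × 200) = 0.91998
Parallel (B, C, and D): 1 − (1 − 0.78978)(1 − 0.84993)(1 − 0.91998) = 0.99748
Series (A and [0.99748]): 0.82004 × 0.99748 = 0.818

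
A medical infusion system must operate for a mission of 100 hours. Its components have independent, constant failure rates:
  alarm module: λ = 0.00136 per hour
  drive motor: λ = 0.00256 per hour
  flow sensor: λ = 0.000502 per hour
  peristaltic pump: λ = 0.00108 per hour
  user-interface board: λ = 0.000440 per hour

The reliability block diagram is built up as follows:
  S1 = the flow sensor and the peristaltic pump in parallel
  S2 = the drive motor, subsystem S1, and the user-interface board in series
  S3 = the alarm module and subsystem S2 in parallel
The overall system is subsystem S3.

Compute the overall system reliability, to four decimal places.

0.9666

R(alarm module) = exp(−0.00136 × 100) = 0.872843
R(drive motor) = exp(−0.00256 × 100) = 0.774142
R(flow sensor) = exp(−0.000502 × 100) = 0.951039
R(peristaltic pump) = exp(−0.00108 × 100) = 0.897628
R(user-interface board) = exp(−0.000440 × 100) = 0.956954
Parallel (flow sensor and peristaltic pump): 1 − (1 − 0.951039)(1 − 0.897628) = 0.994988
Series (drive motor, [0.994988], and user-interface board): 0.774142 × 0.994988 × 0.956954 = 0.737105
Parallel (alarm module and [0.737105]): 1 − (1 − 0.872843)(1 − 0.737105) = 0.9666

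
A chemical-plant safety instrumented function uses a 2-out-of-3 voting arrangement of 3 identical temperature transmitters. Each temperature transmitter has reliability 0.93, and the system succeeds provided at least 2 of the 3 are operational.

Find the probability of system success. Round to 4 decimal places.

R = Σ_{i=2}^{3} C(3,i) p^i (1−p)^{3−i} with p = 0.93
C(3,2)·0.93^2·0.07^1 = 0.181629
C(3,3)·0.93^3·0.07^0 = 0.804357
Sum = 0.9860

0.9860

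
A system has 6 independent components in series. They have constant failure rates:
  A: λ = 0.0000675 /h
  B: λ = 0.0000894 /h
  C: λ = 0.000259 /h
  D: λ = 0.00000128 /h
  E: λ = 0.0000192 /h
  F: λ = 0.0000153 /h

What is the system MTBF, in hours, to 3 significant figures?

2210

Series of exponential components: λ_sys = Σ λ_i
λ_sys = 0.0000675 + 0.0000894 + 0.000259 + 0.00000128 + 0.0000192 + 0.0000153 = 4.5168e-04 /h
MTBF = 1 / λ_sys = 2210 h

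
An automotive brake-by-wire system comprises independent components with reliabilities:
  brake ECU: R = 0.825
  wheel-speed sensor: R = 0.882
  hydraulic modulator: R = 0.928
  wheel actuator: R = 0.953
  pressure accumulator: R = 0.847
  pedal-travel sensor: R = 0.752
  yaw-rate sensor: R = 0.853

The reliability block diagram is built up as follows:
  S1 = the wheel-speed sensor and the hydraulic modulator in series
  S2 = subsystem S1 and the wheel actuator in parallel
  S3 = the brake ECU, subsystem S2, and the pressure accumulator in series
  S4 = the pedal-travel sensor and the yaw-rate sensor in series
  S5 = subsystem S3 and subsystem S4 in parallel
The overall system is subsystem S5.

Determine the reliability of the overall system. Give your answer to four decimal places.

0.8899

Series (wheel-speed sensor and hydraulic modulator): 0.882000 × 0.928000 = 0.818496
Parallel ([0.818496] and wheel actuator): 1 − (1 − 0.818496)(1 − 0.953000) = 0.991469
Series (brake ECU, [0.991469], and pressure accumulator): 0.825000 × 0.991469 × 0.847000 = 0.692814
Series (pedal-travel sensor and yaw-rate sensor): 0.752000 × 0.853000 = 0.641456
Parallel ([0.692814] and [0.641456]): 1 − (1 − 0.692814)(1 − 0.641456) = 0.8899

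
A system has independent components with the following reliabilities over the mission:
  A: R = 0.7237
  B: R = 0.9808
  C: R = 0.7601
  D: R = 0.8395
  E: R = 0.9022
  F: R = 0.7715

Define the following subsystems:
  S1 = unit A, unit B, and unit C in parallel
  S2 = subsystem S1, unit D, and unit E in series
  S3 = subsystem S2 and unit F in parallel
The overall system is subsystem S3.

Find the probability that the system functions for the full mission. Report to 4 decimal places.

Parallel (A, B, and C): 1 − (1 − 0.723700)(1 − 0.980800)(1 − 0.760100) = 0.998727
Series ([0.998727], D, and E): 0.998727 × 0.839500 × 0.902200 = 0.756433
Parallel ([0.756433] and F): 1 − (1 − 0.756433)(1 − 0.771500) = 0.9443

0.9443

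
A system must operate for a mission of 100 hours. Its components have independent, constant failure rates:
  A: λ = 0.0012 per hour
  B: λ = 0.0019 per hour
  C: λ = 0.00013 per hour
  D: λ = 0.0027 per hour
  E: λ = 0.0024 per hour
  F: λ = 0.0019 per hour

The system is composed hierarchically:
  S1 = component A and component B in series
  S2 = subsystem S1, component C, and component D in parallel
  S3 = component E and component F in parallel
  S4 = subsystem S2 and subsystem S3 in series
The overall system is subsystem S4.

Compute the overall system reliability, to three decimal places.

0.962

R(A) = exp(−0.0012 × 100) = 0.88692
R(B) = exp(−0.0019 × 100) = 0.82696
R(C) = exp(−0.00013 × 100) = 0.98708
R(D) = exp(−0.0027 × 100) = 0.76338
R(E) = exp(−0.0024 × 100) = 0.78663
R(F) = exp(−0.0019 × 100) = 0.82696
Series (A and B): 0.88692 × 0.82696 = 0.73345
Parallel ([0.73345], C, and D): 1 − (1 − 0.73345)(1 − 0.98708)(1 − 0.76338) = 0.99919
Parallel (E and F): 1 − (1 − 0.78663)(1 − 0.82696) = 0.96308
Series ([0.99919] and [0.96308]): 0.99919 × 0.96308 = 0.962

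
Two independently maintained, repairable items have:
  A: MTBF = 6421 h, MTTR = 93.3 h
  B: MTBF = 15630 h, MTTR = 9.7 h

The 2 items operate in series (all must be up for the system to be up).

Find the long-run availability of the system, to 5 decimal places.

0.98507

A(A) = MTBF/(MTBF+MTTR) = 6421/(6421+93.3) = 0.985678
A(B) = MTBF/(MTBF+MTTR) = 15630/(15630+9.7) = 0.999380
Series availability: 0.985678 × 0.999380 = 0.98507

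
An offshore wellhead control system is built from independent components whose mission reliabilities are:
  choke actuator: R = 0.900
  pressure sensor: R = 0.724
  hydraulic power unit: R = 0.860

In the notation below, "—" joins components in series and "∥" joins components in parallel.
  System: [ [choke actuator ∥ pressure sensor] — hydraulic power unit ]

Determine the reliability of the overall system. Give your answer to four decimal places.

0.8363

Parallel (choke actuator and pressure sensor): 1 − (1 − 0.900000)(1 − 0.724000) = 0.972400
Series ([0.972400] and hydraulic power unit): 0.972400 × 0.860000 = 0.8363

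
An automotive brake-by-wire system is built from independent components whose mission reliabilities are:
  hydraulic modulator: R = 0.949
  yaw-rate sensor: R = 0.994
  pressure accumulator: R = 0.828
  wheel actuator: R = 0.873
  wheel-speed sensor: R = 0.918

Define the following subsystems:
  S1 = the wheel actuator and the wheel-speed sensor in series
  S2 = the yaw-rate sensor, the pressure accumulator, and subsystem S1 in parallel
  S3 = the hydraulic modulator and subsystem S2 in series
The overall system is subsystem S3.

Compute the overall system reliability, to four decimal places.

0.9488

Series (wheel actuator and wheel-speed sensor): 0.873000 × 0.918000 = 0.801414
Parallel (yaw-rate sensor, pressure accumulator, and [0.801414]): 1 − (1 − 0.994000)(1 − 0.828000)(1 − 0.801414) = 0.999795
Series (hydraulic modulator and [0.999795]): 0.949000 × 0.999795 = 0.9488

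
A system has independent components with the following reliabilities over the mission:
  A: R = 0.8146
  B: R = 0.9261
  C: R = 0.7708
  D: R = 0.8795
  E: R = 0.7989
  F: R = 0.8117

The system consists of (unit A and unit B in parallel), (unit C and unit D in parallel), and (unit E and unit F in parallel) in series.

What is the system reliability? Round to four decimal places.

0.9227

Parallel (A and B): 1 − (1 − 0.814600)(1 − 0.926100) = 0.986299
Parallel (C and D): 1 − (1 − 0.770800)(1 − 0.879500) = 0.972381
Parallel (E and F): 1 − (1 − 0.798900)(1 − 0.811700) = 0.962133
Series ([0.986299], [0.972381], and [0.962133]): 0.986299 × 0.972381 × 0.962133 = 0.9227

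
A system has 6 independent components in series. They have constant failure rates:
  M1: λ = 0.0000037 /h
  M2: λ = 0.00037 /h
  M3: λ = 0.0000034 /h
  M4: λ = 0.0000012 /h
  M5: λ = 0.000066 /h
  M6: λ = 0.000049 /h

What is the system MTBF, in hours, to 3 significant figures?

Series of exponential components: λ_sys = Σ λ_i
λ_sys = 0.0000037 + 0.00037 + 0.0000034 + 0.0000012 + 0.000066 + 0.000049 = 4.9330e-04 /h
MTBF = 1 / λ_sys = 2030 h

2030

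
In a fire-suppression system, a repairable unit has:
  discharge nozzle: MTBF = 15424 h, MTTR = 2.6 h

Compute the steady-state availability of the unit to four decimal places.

A(discharge nozzle) = MTBF/(MTBF+MTTR) = 15424/(15424+2.6) = 0.9998

0.9998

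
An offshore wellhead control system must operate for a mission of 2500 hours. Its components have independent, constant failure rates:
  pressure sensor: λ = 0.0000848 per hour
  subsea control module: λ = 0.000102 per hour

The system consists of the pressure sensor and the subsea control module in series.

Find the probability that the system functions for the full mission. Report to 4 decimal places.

0.6269

R(pressure sensor) = exp(−0.0000848 × 2500) = 0.808965
R(subsea control module) = exp(−0.000102 × 2500) = 0.774916
Series (pressure sensor and subsea control module): 0.808965 × 0.774916 = 0.6269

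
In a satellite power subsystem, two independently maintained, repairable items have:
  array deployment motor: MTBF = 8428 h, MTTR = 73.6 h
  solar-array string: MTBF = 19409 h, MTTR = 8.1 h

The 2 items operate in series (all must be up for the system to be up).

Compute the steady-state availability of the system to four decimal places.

A(array deployment motor) = MTBF/(MTBF+MTTR) = 8428/(8428+73.6) = 0.991343
A(solar-array string) = MTBF/(MTBF+MTTR) = 19409/(19409+8.1) = 0.999583
Series availability: 0.991343 × 0.999583 = 0.9909

0.9909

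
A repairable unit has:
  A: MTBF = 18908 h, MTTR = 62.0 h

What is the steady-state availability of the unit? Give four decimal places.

0.9967

A(A) = MTBF/(MTBF+MTTR) = 18908/(18908+62.0) = 0.9967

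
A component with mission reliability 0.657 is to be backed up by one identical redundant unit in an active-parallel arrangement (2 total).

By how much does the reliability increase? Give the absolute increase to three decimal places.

0.225

R_before = 0.657
R_after = 1 − (1 − 0.657)^2 = 0.882
ΔR = 0.882 − 0.657 = 0.225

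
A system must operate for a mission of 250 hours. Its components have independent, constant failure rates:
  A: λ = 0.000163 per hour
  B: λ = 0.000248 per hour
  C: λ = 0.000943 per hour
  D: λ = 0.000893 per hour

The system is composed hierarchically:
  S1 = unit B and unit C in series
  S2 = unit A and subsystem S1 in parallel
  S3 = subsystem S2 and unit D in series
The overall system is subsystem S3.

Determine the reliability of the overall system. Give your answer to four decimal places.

0.7917

R(A) = exp(−0.000163 × 250) = 0.960069
R(B) = exp(−0.000248 × 250) = 0.939883
R(C) = exp(−0.000943 × 250) = 0.789978
R(D) = exp(−0.000893 × 250) = 0.799915
Series (B and C): 0.939883 × 0.789978 = 0.742487
Parallel (A and [0.742487]): 1 − (1 − 0.960069)(1 − 0.742487) = 0.989717
Series ([0.989717] and D): 0.989717 × 0.799915 = 0.7917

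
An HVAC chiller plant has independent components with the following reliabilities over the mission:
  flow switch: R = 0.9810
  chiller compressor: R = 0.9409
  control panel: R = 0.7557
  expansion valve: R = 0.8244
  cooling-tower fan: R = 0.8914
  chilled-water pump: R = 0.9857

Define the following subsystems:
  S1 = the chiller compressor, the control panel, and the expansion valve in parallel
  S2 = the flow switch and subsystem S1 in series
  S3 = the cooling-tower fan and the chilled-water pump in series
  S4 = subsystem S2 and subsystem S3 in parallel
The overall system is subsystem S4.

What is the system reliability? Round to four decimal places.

0.9974

Parallel (chiller compressor, control panel, and expansion valve): 1 − (1 − 0.940900)(1 − 0.755700)(1 − 0.824400) = 0.997465
Series (flow switch and [0.997465]): 0.981000 × 0.997465 = 0.978513
Series (cooling-tower fan and chilled-water pump): 0.891400 × 0.985700 = 0.878653
Parallel ([0.978513] and [0.878653]): 1 − (1 − 0.978513)(1 − 0.878653) = 0.9974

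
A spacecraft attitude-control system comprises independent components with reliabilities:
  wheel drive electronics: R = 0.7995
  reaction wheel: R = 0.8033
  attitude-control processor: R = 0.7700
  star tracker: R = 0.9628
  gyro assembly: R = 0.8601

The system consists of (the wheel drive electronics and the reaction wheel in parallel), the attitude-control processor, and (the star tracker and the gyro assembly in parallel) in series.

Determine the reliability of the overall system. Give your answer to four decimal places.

Parallel (wheel drive electronics and reaction wheel): 1 − (1 − 0.799500)(1 − 0.803300) = 0.960562
Parallel (star tracker and gyro assembly): 1 − (1 − 0.962800)(1 − 0.860100) = 0.994796
Series ([0.960562], attitude-control processor, and [0.994796]): 0.960562 × 0.770000 × 0.994796 = 0.7358

0.7358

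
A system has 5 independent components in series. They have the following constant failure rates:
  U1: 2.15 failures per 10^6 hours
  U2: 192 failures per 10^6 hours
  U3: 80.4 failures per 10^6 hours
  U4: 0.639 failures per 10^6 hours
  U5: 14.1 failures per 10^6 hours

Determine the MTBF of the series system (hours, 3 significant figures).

3460

Series of exponential components: λ_sys = Σ λ_i
λ_sys = 0.00000215 + 0.000192 + 0.0000804 + 0.000000639 + 0.0000141 = 2.8929e-04 /h
MTBF = 1 / λ_sys = 3460 h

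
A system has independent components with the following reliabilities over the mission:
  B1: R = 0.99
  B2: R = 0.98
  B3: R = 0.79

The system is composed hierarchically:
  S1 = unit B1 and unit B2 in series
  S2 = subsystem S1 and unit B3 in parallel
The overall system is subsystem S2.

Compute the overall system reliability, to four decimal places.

Series (B1 and B2): 0.990000 × 0.980000 = 0.970200
Parallel ([0.970200] and B3): 1 − (1 − 0.970200)(1 − 0.790000) = 0.9937

0.9937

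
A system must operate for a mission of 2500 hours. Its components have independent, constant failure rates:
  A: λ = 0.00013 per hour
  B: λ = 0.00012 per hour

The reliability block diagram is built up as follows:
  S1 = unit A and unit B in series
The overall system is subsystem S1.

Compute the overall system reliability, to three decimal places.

R(A) = exp(−0.00013 × 2500) = 0.72253
R(B) = exp(−0.00012 × 2500) = 0.74082
Series (A and B): 0.72253 × 0.74082 = 0.535

0.535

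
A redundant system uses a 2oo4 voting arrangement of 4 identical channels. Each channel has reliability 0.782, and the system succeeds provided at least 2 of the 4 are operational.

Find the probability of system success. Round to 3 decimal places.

0.965

R = Σ_{i=2}^{4} C(4,i) p^i (1−p)^{4−i} with p = 0.782
C(4,2)·0.782^2·0.218^2 = 0.17437
C(4,3)·0.782^3·0.218^1 = 0.41700
C(4,4)·0.782^4·0.218^0 = 0.37396
Sum = 0.965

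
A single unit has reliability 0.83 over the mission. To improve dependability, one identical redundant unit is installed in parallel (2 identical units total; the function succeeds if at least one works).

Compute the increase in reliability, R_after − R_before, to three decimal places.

0.141

R_before = 0.83
R_after = 1 − (1 − 0.83)^2 = 0.971
ΔR = 0.971 − 0.83 = 0.141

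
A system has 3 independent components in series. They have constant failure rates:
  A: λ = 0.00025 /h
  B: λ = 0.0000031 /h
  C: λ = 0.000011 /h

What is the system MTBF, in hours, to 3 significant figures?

3790

Series of exponential components: λ_sys = Σ λ_i
λ_sys = 0.00025 + 0.0000031 + 0.000011 = 2.6410e-04 /h
MTBF = 1 / λ_sys = 3790 h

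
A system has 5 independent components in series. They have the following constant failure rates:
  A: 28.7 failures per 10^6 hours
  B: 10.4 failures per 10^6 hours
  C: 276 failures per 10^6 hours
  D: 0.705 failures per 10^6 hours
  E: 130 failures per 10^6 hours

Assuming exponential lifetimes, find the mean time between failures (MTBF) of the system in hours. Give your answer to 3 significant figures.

Series of exponential components: λ_sys = Σ λ_i
λ_sys = 0.0000287 + 0.0000104 + 0.000276 + 0.000000705 + 0.000130 = 4.4580e-04 /h
MTBF = 1 / λ_sys = 2240 h

2240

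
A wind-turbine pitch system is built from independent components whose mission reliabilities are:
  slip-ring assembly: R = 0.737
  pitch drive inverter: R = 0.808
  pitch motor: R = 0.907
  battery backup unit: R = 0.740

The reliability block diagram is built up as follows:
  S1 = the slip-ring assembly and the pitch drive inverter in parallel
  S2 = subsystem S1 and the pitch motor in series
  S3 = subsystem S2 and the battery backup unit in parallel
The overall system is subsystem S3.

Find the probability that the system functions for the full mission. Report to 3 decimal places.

0.964

Parallel (slip-ring assembly and pitch drive inverter): 1 − (1 − 0.73700)(1 − 0.80800) = 0.94950
Series ([0.94950] and pitch motor): 0.94950 × 0.90700 = 0.86120
Parallel ([0.86120] and battery backup unit): 1 − (1 − 0.86120)(1 − 0.74000) = 0.964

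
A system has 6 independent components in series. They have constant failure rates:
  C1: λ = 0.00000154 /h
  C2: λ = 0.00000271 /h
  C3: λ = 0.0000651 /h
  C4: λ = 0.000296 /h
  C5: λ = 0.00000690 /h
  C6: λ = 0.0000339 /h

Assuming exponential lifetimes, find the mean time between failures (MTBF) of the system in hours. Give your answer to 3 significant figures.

Series of exponential components: λ_sys = Σ λ_i
λ_sys = 0.00000154 + 0.00000271 + 0.0000651 + 0.000296 + 0.00000690 + 0.0000339 = 4.0615e-04 /h
MTBF = 1 / λ_sys = 2460 h

2460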